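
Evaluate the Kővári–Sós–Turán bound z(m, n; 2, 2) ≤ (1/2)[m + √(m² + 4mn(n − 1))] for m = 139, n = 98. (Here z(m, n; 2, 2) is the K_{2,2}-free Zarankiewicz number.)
z(139, 98; 2, 2) ≤ (1/2)[139 + √(139² + 4·139·98·97)] = (1/2)[139 + √5304657] = 1221.0921

Kővári–Sós–Turán: let r_1, ..., r_139 be the row sums and z = Σ r_i the total number of 1s. Each pair of columns can share at most one row with both entries 1 (else a 2×2 all-ones block appears), so Σ_i C(r_i, 2) ≤ C(98, 2) = 4753. By convexity Σ_i C(r_i, 2) ≥ 139·C(z/139, 2) = z(z − 139)/(2·139), giving z² − 139z − 139·98·97 ≤ 0 and hence z ≤ (1/2)[139 + √(19321 + 4·1321334)] = (1/2)[139 + √5304657] ≈ (1/2)(139 + 2303.1841) = 1221.0921.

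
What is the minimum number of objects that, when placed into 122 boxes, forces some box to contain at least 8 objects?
n = (8 − 1)·122 + 1 = 855

By the generalised pigeonhole principle, to guarantee some box contains ≥ r objects we need more than (r − 1) · k objects total. Threshold: n = (r − 1) · k + 1. With r = 8 and k = 122: n = 7 · 122 + 1 = 854 + 1 = 855. For n = 854 = 7 · 122, we can put exactly 7 objects in every box, avoiding 8 in any single one — so 855 is tight.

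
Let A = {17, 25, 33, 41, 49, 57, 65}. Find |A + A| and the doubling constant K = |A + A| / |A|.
K = |A + A| / |A| = 13/7

Enumerate A + A = {a + b : a, b ∈ A}. With |A| = 7, there are |A|^2 = 49 ordered sum pairs; collecting distinct values, A + A = {34, 42, 50, 58, 66, 74, 82, 90, 98, 106, 114, 122, 130}, so |A + A| = 13. Thus K = 13/7. Here |A + A| = 2|A| − 1 = 13, the minimum possible — so K = 13/7 is minimal, which holds iff A is an arithmetic progression.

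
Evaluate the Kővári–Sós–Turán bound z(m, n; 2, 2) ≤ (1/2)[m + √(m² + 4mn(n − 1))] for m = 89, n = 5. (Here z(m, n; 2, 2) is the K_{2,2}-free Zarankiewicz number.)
z(89, 5; 2, 2) ≤ (1/2)[89 + √(89² + 4·89·5·4)] = (1/2)[89 + √15041] = 105.8209

Kővári–Sós–Turán: let r_1, ..., r_89 be the row sums and z = Σ r_i the total number of 1s. Each pair of columns can share at most one row with both entries 1 (else a 2×2 all-ones block appears), so Σ_i C(r_i, 2) ≤ C(5, 2) = 10. By convexity Σ_i C(r_i, 2) ≥ 89·C(z/89, 2) = z(z − 89)/(2·89), giving z² − 89z − 89·5·4 ≤ 0 and hence z ≤ (1/2)[89 + √(7921 + 4·1780)] = (1/2)[89 + √15041] ≈ (1/2)(89 + 122.6418) = 105.8209.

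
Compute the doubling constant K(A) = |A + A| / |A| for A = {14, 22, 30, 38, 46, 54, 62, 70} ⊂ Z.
K = |A + A| / |A| = 15/8

Enumerate A + A = {a + b : a, b ∈ A}. With |A| = 8, there are |A|^2 = 64 ordered sum pairs; collecting distinct values, A + A = {28, 36, 44, 52, 60, 68, 76, 84, 92, 100, 108, 116, 124, 132, 140}, so |A + A| = 15. Thus K = 15/8. Here |A + A| = 2|A| − 1 = 15, the minimum possible — so K = 15/8 is minimal, which holds iff A is an arithmetic progression.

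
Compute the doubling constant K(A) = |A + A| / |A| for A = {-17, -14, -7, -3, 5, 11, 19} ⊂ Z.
K = |A + A| / |A| = 25/7

Enumerate A + A = {a + b : a, b ∈ A}. With |A| = 7, there are |A|^2 = 49 ordered sum pairs; collecting distinct values, A + A = {-34, -31, -28, -24, -21, -20, -17, -14, -12, -10, -9, -6, -3, -2, 2, 4, 5, 8, 10, 12, 16, 22, 24, 30, 38}, so |A + A| = 25. Thus K = 25/7. For comparison, the minimum possible |A + A| over all 7-element sets is 2·7 − 1 = 13 (so min K = 13/7), attained only by arithmetic progressions.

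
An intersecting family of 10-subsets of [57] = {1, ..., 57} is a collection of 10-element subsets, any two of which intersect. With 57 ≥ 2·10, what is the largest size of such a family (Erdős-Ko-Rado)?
max |F| = C(56, 9) = 7575968400

The Erdős-Ko-Rado theorem states: for n ≥ 2k, an intersecting family of k-subsets of an n-element set has size at most C(n − 1, k − 1), with equality for 'star' families {A ⊆ [n] : |A| = k, i ∈ A} (fix an element i). For n = 57, k = 10: C(56, 9) = 7575968400.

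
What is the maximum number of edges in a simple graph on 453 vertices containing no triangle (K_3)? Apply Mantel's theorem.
ex(453, K_3) = ⌊453^2/4⌋ = 51302

Mantel (1907): a triangle-free graph on n vertices has at most ⌊n^2/4⌋ edges, with equality for the complete bipartite graph K_{⌊n/2⌋, ⌈n/2⌉}. For n = 453: ⌊453^2/4⌋ = ⌊205209/4⌋ = 51302. The extremal graph is K_{226, 227}, which has 226·227 = 51302 edges.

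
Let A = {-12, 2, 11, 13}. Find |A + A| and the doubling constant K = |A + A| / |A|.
K = |A + A| / |A| = 10/4 = 5/2

Enumerate A + A = {a + b : a, b ∈ A}. With |A| = 4, there are |A|^2 = 16 ordered sum pairs; collecting distinct values, A + A = {-24, -10, -1, 1, 4, 13, 15, 22, 24, 26}, so |A + A| = 10. Thus K = 10/4 = 5/2. For comparison, the minimum possible |A + A| over all 4-element sets is 2·4 − 1 = 7 (so min K = 7/4), attained only by arithmetic progressions.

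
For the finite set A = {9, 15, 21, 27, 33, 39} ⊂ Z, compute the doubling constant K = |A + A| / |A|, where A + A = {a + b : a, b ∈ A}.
K = |A + A| / |A| = 11/6

Enumerate A + A = {a + b : a, b ∈ A}. With |A| = 6, there are |A|^2 = 36 ordered sum pairs; collecting distinct values, A + A = {18, 24, 30, 36, 42, 48, 54, 60, 66, 72, 78}, so |A + A| = 11. Thus K = 11/6. Here |A + A| = 2|A| − 1 = 11, the minimum possible — so K = 11/6 is minimal, which holds iff A is an arithmetic progression.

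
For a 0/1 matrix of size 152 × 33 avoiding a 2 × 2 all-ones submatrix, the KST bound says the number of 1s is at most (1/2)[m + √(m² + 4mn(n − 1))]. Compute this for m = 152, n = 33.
z(152, 33; 2, 2) ≤ (1/2)[152 + √(152² + 4·152·33·32)] = (1/2)[152 + √665152] = 483.7843

Kővári–Sós–Turán: let r_1, ..., r_152 be the row sums and z = Σ r_i the total number of 1s. Each pair of columns can share at most one row with both entries 1 (else a 2×2 all-ones block appears), so Σ_i C(r_i, 2) ≤ C(33, 2) = 528. By convexity Σ_i C(r_i, 2) ≥ 152·C(z/152, 2) = z(z − 152)/(2·152), giving z² − 152z − 152·33·32 ≤ 0 and hence z ≤ (1/2)[152 + √(23104 + 4·160512)] = (1/2)[152 + √665152] ≈ (1/2)(152 + 815.5685) = 483.7843.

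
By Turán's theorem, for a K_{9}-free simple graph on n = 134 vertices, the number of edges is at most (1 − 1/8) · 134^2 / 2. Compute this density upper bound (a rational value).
Turán density bound = (7/8) · 134^2/2 = 31423/4 ≈ 7855.75

Turán's theorem: ex(n, K_{r+1}) is achieved by the complete r-partite Turán graph T(n, r) with parts as balanced as possible, and is at most (1 − 1/r) · n^2/2. For r = 8, n = 134: the density bound is (7/8) · 17956/2 = 31423/4 ≈ 7855.75. The integer-valued extremum is e(T(134, 8)) = 7855, which is strictly less than the density bound 31423/4 since 8 ∤ 134 (the parts of T(134, 8) cannot all be equal).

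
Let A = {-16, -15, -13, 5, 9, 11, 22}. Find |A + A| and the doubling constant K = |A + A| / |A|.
K = |A + A| / |A| = 27/7

Enumerate A + A = {a + b : a, b ∈ A}. With |A| = 7, there are |A|^2 = 49 ordered sum pairs; collecting distinct values, A + A = {-32, -31, -30, -29, -28, -26, -11, -10, -8, -7, -6, -5, -4, -2, 6, 7, 9, 10, 14, 16, 18, 20, 22, 27, 31, 33, 44}, so |A + A| = 27. Thus K = 27/7. For comparison, the minimum possible |A + A| over all 7-element sets is 2·7 − 1 = 13 (so min K = 13/7), attained only by arithmetic progressions.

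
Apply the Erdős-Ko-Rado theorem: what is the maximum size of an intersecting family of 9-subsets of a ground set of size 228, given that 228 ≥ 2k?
max |F| = C(227, 8) = 154353720249300

Erdős-Ko-Rado (1961): when n ≥ 2k, max |F| = C(n−1, k−1). The bound is attained by the star {A : i ∈ A} for any fixed i ∈ [n]. Here C(228−1, 9−1) = C(227, 8) = 154353720249300.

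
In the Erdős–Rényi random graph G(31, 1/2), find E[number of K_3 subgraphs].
E[# K_3] = C(31, 3) · (1/2)^C(3, 2) = 4495 / 2^3 = 561.875

For each 3-subset S of vertices (there are C(31, 3) = 4495 such S), let X_S = 1 if S induces a K_3 (all C(3, 2) = 3 edges present). Then P(X_S = 1) = (1/2)^3 = 1/8. By linearity of expectation, E[# K_3] = C(31, 3) · (1/2)^3 = 4495 / 8 = 561.875.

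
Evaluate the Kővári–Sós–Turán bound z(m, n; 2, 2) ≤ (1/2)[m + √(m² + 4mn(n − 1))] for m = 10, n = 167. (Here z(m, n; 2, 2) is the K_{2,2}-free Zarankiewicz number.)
z(10, 167; 2, 2) ≤ (1/2)[10 + √(10² + 4·10·167·166)] = (1/2)[10 + √1108980] = 531.5406

Kővári–Sós–Turán: let r_1, ..., r_10 be the row sums and z = Σ r_i the total number of 1s. Each pair of columns can share at most one row with both entries 1 (else a 2×2 all-ones block appears), so Σ_i C(r_i, 2) ≤ C(167, 2) = 13861. By convexity Σ_i C(r_i, 2) ≥ 10·C(z/10, 2) = z(z − 10)/(2·10), giving z² − 10z − 10·167·166 ≤ 0 and hence z ≤ (1/2)[10 + √(100 + 4·277220)] = (1/2)[10 + √1108980] ≈ (1/2)(10 + 1053.0812) = 531.5406.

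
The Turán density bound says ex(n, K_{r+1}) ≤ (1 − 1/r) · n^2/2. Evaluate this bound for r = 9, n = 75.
Turán density bound = (8/9) · 75^2/2 = 2500

Turán's theorem: ex(n, K_{r+1}) is achieved by the complete r-partite Turán graph T(n, r) with parts as balanced as possible, and is at most (1 − 1/r) · n^2/2. For r = 9, n = 75: the density bound is (8/9) · 5625/2 = 2500. The integer-valued extremum is e(T(75, 9)) = 2499, which is strictly less than the density bound 2500 since 9 ∤ 75 (the parts of T(75, 9) cannot all be equal).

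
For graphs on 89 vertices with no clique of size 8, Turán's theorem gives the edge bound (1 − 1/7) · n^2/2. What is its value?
Turán density bound = (6/7) · 89^2/2 = 23763/7 ≈ 3394.7143

Turán's theorem: ex(n, K_{r+1}) is achieved by the complete r-partite Turán graph T(n, r) with parts as balanced as possible, and is at most (1 − 1/r) · n^2/2. For r = 7, n = 89: the density bound is (6/7) · 7921/2 = 23763/7 ≈ 3394.7143. The integer-valued extremum is e(T(89, 7)) = 3394, which is strictly less than the density bound 23763/7 since 7 ∤ 89 (the parts of T(89, 7) cannot all be equal).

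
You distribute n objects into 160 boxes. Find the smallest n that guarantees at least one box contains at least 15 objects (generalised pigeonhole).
n = (15 − 1)·160 + 1 = 2241

By the generalised pigeonhole principle, to guarantee some box contains ≥ r objects we need more than (r − 1) · k objects total. Threshold: n = (r − 1) · k + 1. With r = 15 and k = 160: n = 14 · 160 + 1 = 2240 + 1 = 2241. For n = 2240 = 14 · 160, we can put exactly 14 objects in every box, avoiding 15 in any single one — so 2241 is tight.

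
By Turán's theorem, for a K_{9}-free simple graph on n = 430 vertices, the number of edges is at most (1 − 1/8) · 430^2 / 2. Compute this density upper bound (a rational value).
Turán density bound = (7/8) · 430^2/2 = 323575/4 ≈ 80893.75

Turán's theorem: ex(n, K_{r+1}) is achieved by the complete r-partite Turán graph T(n, r) with parts as balanced as possible, and is at most (1 − 1/r) · n^2/2. For r = 8, n = 430: the density bound is (7/8) · 184900/2 = 323575/4 ≈ 80893.75. The integer-valued extremum is e(T(430, 8)) = 80893, which is strictly less than the density bound 323575/4 since 8 ∤ 430 (the parts of T(430, 8) cannot all be equal).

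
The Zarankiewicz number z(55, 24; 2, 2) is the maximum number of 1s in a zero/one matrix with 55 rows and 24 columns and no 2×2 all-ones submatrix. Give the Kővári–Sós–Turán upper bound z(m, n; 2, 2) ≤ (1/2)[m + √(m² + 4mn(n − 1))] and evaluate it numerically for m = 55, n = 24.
z(55, 24; 2, 2) ≤ (1/2)[55 + √(55² + 4·55·24·23)] = (1/2)[55 + √124465] = 203.898

Kővári–Sós–Turán: let r_1, ..., r_55 be the row sums and z = Σ r_i the total number of 1s. Each pair of columns can share at most one row with both entries 1 (else a 2×2 all-ones block appears), so Σ_i C(r_i, 2) ≤ C(24, 2) = 276. By convexity Σ_i C(r_i, 2) ≥ 55·C(z/55, 2) = z(z − 55)/(2·55), giving z² − 55z − 55·24·23 ≤ 0 and hence z ≤ (1/2)[55 + √(3025 + 4·30360)] = (1/2)[55 + √124465] ≈ (1/2)(55 + 352.796) = 203.898.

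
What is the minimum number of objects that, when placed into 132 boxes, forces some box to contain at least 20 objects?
n = (20 − 1)·132 + 1 = 2509

By the generalised pigeonhole principle, to guarantee some box contains ≥ r objects we need more than (r − 1) · k objects total. Threshold: n = (r − 1) · k + 1. With r = 20 and k = 132: n = 19 · 132 + 1 = 2508 + 1 = 2509. For n = 2508 = 19 · 132, we can put exactly 19 objects in every box, avoiding 20 in any single one — so 2509 is tight.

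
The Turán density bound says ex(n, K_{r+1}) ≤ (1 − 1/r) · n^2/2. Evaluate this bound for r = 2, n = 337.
Turán density bound = (1/2) · 337^2/2 = 113569/4 ≈ 28392.25

Turán's theorem: ex(n, K_{r+1}) is achieved by the complete r-partite Turán graph T(n, r) with parts as balanced as possible, and is at most (1 − 1/r) · n^2/2. For r = 2, n = 337: the density bound is (1/2) · 113569/2 = 113569/4 ≈ 28392.25. The integer-valued extremum is e(T(337, 2)) = 28392, which is strictly less than the density bound 113569/4 since 2 ∤ 337 (the parts of T(337, 2) cannot all be equal).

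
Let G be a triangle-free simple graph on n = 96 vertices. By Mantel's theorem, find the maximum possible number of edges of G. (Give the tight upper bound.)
ex(96, K_3) = ⌊96^2/4⌋ = 2304

Mantel (1907): a triangle-free graph on n vertices has at most ⌊n^2/4⌋ edges, with equality for the complete bipartite graph K_{⌊n/2⌋, ⌈n/2⌉}. For n = 96: ⌊96^2/4⌋ = ⌊9216/4⌋ = 2304. The extremal graph is K_{48, 48}, which has 48·48 = 2304 edges.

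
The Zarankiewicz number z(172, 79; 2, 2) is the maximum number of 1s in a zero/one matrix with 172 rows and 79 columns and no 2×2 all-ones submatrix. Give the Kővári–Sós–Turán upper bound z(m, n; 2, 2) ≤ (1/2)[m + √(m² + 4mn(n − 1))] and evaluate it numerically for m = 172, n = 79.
z(172, 79; 2, 2) ≤ (1/2)[172 + √(172² + 4·172·79·78)] = (1/2)[172 + √4269040] = 1119.0828

Kővári–Sós–Turán: let r_1, ..., r_172 be the row sums and z = Σ r_i the total number of 1s. Each pair of columns can share at most one row with both entries 1 (else a 2×2 all-ones block appears), so Σ_i C(r_i, 2) ≤ C(79, 2) = 3081. By convexity Σ_i C(r_i, 2) ≥ 172·C(z/172, 2) = z(z − 172)/(2·172), giving z² − 172z − 172·79·78 ≤ 0 and hence z ≤ (1/2)[172 + √(29584 + 4·1059864)] = (1/2)[172 + √4269040] ≈ (1/2)(172 + 2066.1655) = 1119.0828.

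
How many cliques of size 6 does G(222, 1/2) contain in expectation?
E[# K_6] = C(222, 6) · (1/2)^C(6, 2) = 155308696543 / 2^15 ≈ 4739645.280243

For each 6-subset S of vertices (there are C(222, 6) = 155308696543 such S), let X_S = 1 if S induces a K_6 (all C(6, 2) = 15 edges present). Then P(X_S = 1) = (1/2)^15 = 1/32768. By linearity of expectation, E[# K_6] = C(222, 6) · (1/2)^15 = 155308696543 / 32768 ≈ 4739645.280243.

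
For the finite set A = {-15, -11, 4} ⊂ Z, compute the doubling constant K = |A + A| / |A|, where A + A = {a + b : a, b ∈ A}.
K = |A + A| / |A| = 6/3 = 2

Enumerate A + A = {a + b : a, b ∈ A}. With |A| = 3, there are |A|^2 = 9 ordered sum pairs; collecting distinct values, A + A = {-30, -26, -22, -11, -7, 8}, so |A + A| = 6. Thus K = 6/3 = 2. For comparison, the minimum possible |A + A| over all 3-element sets is 2·3 − 1 = 5 (so min K = 5/3), attained only by arithmetic progressions.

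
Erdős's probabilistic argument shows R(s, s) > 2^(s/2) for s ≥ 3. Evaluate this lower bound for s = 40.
2^(40/2) = 1048576; so R(40, 40) > 1048576

Colour each edge of K_n uniformly at random with red/blue. The expected number of monochromatic K_40 is C(n, 40) · 2 · 2^(−C(40,2)). If C(n, 40) · 2^(1 − C(40,2)) < 1, then with positive probability no monochromatic K_40 exists, so R(40, 40) > n. The standard estimate C(n, 40) ≤ n^40/40! shows this inequality holds whenever n ≤ 2^(40/2) (since 40! · 2^(C(40,2) − 1) > 2^(40^2/2) ≥ n^40). Hence R(40, 40) > 2^(40/2) = 1048576.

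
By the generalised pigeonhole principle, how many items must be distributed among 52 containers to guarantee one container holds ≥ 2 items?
n = (2 − 1)·52 + 1 = 53

By the generalised pigeonhole principle, to guarantee some box contains ≥ r objects we need more than (r − 1) · k objects total. Threshold: n = (r − 1) · k + 1. With r = 2 and k = 52: n = 1 · 52 + 1 = 52 + 1 = 53. For n = 52 = 1 · 52, we can put exactly 1 objects in every box, avoiding 2 in any single one — so 53 is tight.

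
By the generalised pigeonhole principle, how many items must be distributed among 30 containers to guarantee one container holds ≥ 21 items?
n = (21 − 1)·30 + 1 = 601

By the generalised pigeonhole principle, to guarantee some box contains ≥ r objects we need more than (r − 1) · k objects total. Threshold: n = (r − 1) · k + 1. With r = 21 and k = 30: n = 20 · 30 + 1 = 600 + 1 = 601. For n = 600 = 20 · 30, we can put exactly 20 objects in every box, avoiding 21 in any single one — so 601 is tight.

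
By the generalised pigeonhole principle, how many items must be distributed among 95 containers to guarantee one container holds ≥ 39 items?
n = (39 − 1)·95 + 1 = 3611

By the generalised pigeonhole principle, to guarantee some box contains ≥ r objects we need more than (r − 1) · k objects total. Threshold: n = (r − 1) · k + 1. With r = 39 and k = 95: n = 38 · 95 + 1 = 3610 + 1 = 3611. For n = 3610 = 38 · 95, we can put exactly 38 objects in every box, avoiding 39 in any single one — so 3611 is tight.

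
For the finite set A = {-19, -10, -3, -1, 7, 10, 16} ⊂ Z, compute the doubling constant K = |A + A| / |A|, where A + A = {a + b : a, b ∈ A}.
K = |A + A| / |A| = 25/7

Enumerate A + A = {a + b : a, b ∈ A}. With |A| = 7, there are |A|^2 = 49 ordered sum pairs; collecting distinct values, A + A = {-38, -29, -22, -20, -13, -12, -11, -9, -6, -4, -3, -2, 0, 4, 6, 7, 9, 13, 14, 15, 17, 20, 23, 26, 32}, so |A + A| = 25. Thus K = 25/7. For comparison, the minimum possible |A + A| over all 7-element sets is 2·7 − 1 = 13 (so min K = 13/7), attained only by arithmetic progressions.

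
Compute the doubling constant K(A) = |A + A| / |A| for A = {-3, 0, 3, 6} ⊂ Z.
K = |A + A| / |A| = 7/4

Enumerate A + A = {a + b : a, b ∈ A}. With |A| = 4, there are |A|^2 = 16 ordered sum pairs; collecting distinct values, A + A = {-6, -3, 0, 3, 6, 9, 12}, so |A + A| = 7. Thus K = 7/4. Here |A + A| = 2|A| − 1 = 7, the minimum possible — so K = 7/4 is minimal, which holds iff A is an arithmetic progression.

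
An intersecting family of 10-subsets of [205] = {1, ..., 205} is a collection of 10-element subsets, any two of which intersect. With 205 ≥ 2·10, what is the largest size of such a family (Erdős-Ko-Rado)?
max |F| = C(204, 9) = 1409876783932540

The Erdős-Ko-Rado theorem states: for n ≥ 2k, an intersecting family of k-subsets of an n-element set has size at most C(n − 1, k − 1), with equality for 'star' families {A ⊆ [n] : |A| = k, i ∈ A} (fix an element i). For n = 205, k = 10: C(204, 9) = 1409876783932540.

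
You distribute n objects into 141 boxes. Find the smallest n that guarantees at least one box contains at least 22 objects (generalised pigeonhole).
n = (22 − 1)·141 + 1 = 2962

By the generalised pigeonhole principle, to guarantee some box contains ≥ r objects we need more than (r − 1) · k objects total. Threshold: n = (r − 1) · k + 1. With r = 22 and k = 141: n = 21 · 141 + 1 = 2961 + 1 = 2962. For n = 2961 = 21 · 141, we can put exactly 21 objects in every box, avoiding 22 in any single one — so 2962 is tight.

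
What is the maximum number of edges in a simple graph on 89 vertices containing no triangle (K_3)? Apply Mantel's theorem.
ex(89, K_3) = ⌊89^2/4⌋ = 1980

Mantel (1907): a triangle-free graph on n vertices has at most ⌊n^2/4⌋ edges, with equality for the complete bipartite graph K_{⌊n/2⌋, ⌈n/2⌉}. For n = 89: ⌊89^2/4⌋ = ⌊7921/4⌋ = 1980. The extremal graph is K_{44, 45}, which has 44·45 = 1980 edges.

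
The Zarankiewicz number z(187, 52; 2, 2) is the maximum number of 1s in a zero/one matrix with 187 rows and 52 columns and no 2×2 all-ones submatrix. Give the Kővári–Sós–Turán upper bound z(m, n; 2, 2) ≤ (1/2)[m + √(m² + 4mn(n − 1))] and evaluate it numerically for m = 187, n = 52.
z(187, 52; 2, 2) ≤ (1/2)[187 + √(187² + 4·187·52·51)] = (1/2)[187 + √2018665] = 803.8987

Kővári–Sós–Turán: let r_1, ..., r_187 be the row sums and z = Σ r_i the total number of 1s. Each pair of columns can share at most one row with both entries 1 (else a 2×2 all-ones block appears), so Σ_i C(r_i, 2) ≤ C(52, 2) = 1326. By convexity Σ_i C(r_i, 2) ≥ 187·C(z/187, 2) = z(z − 187)/(2·187), giving z² − 187z − 187·52·51 ≤ 0 and hence z ≤ (1/2)[187 + √(34969 + 4·495924)] = (1/2)[187 + √2018665] ≈ (1/2)(187 + 1420.7973) = 803.8987.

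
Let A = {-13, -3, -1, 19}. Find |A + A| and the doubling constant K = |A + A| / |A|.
K = |A + A| / |A| = 10/4 = 5/2

Enumerate A + A = {a + b : a, b ∈ A}. With |A| = 4, there are |A|^2 = 16 ordered sum pairs; collecting distinct values, A + A = {-26, -16, -14, -6, -4, -2, 6, 16, 18, 38}, so |A + A| = 10. Thus K = 10/4 = 5/2. For comparison, the minimum possible |A + A| over all 4-element sets is 2·4 − 1 = 7 (so min K = 7/4), attained only by arithmetic progressions.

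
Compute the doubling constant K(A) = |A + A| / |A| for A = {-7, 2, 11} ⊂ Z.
K = |A + A| / |A| = 5/3

Enumerate A + A = {a + b : a, b ∈ A}. With |A| = 3, there are |A|^2 = 9 ordered sum pairs; collecting distinct values, A + A = {-14, -5, 4, 13, 22}, so |A + A| = 5. Thus K = 5/3. Here |A + A| = 2|A| − 1 = 5, the minimum possible — so K = 5/3 is minimal, which holds iff A is an arithmetic progression.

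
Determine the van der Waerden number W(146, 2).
W(146, 2) = 146 + 1 = 147

A 2-term AP is any pair of integers, so a monochromatic 2-AP exists iff some colour is used at least twice. With 146 colours, the colouring i ↦ i on {1, ..., 146} uses each colour once, avoiding any monochromatic pair, so W(146, 2) > 146. For {1, ..., 147}, pigeonhole forces two integers of the same colour, which form a monochromatic 2-AP. Hence W(146, 2) = 147.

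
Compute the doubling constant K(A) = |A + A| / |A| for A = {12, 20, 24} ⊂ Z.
K = |A + A| / |A| = 6/3 = 2

Enumerate A + A = {a + b : a, b ∈ A}. With |A| = 3, there are |A|^2 = 9 ordered sum pairs; collecting distinct values, A + A = {24, 32, 36, 40, 44, 48}, so |A + A| = 6. Thus K = 6/3 = 2. For comparison, the minimum possible |A + A| over all 3-element sets is 2·3 − 1 = 5 (so min K = 5/3), attained only by arithmetic progressions.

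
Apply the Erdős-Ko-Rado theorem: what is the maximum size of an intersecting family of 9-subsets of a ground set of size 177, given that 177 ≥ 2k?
max |F| = C(176, 8) = 19430578360050

Erdős-Ko-Rado (1961): when n ≥ 2k, max |F| = C(n−1, k−1). The bound is attained by the star {A : i ∈ A} for any fixed i ∈ [n]. Here C(177−1, 9−1) = C(176, 8) = 19430578360050.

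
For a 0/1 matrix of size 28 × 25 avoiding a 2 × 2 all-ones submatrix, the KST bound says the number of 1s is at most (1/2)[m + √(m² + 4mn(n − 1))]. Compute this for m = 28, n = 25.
z(28, 25; 2, 2) ≤ (1/2)[28 + √(28² + 4·28·25·24)] = (1/2)[28 + √67984] = 144.3687

Kővári–Sós–Turán: let r_1, ..., r_28 be the row sums and z = Σ r_i the total number of 1s. Each pair of columns can share at most one row with both entries 1 (else a 2×2 all-ones block appears), so Σ_i C(r_i, 2) ≤ C(25, 2) = 300. By convexity Σ_i C(r_i, 2) ≥ 28·C(z/28, 2) = z(z − 28)/(2·28), giving z² − 28z − 28·25·24 ≤ 0 and hence z ≤ (1/2)[28 + √(784 + 4·16800)] = (1/2)[28 + √67984] ≈ (1/2)(28 + 260.7374) = 144.3687.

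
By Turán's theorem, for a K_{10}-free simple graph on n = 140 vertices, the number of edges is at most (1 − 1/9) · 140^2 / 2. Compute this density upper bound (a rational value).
Turán density bound = (8/9) · 140^2/2 = 78400/9 ≈ 8711.1111

Turán's theorem: ex(n, K_{r+1}) is achieved by the complete r-partite Turán graph T(n, r) with parts as balanced as possible, and is at most (1 − 1/r) · n^2/2. For r = 9, n = 140: the density bound is (8/9) · 19600/2 = 78400/9 ≈ 8711.1111. The integer-valued extremum is e(T(140, 9)) = 8710, which is strictly less than the density bound 78400/9 since 9 ∤ 140 (the parts of T(140, 9) cannot all be equal).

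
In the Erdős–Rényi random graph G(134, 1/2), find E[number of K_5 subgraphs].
E[# K_5] = C(134, 5) · (1/2)^C(5, 2) = 333859526 / 2^10 = 166929763/512 ≈ 326034.693359

For each 5-subset S of vertices (there are C(134, 5) = 333859526 such S), let X_S = 1 if S induces a K_5 (all C(5, 2) = 10 edges present). Then P(X_S = 1) = (1/2)^10 = 1/1024. By linearity of expectation, E[# K_5] = C(134, 5) · (1/2)^10 = 333859526 / 1024 = 166929763/512 ≈ 326034.693359.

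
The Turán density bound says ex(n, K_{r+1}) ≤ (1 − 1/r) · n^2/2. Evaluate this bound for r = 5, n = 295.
Turán density bound = (4/5) · 295^2/2 = 34810

Turán's theorem: ex(n, K_{r+1}) is achieved by the complete r-partite Turán graph T(n, r) with parts as balanced as possible, and is at most (1 − 1/r) · n^2/2. For r = 5, n = 295: the density bound is (4/5) · 87025/2 = 34810. Since 5 ∣ 295, the Turán graph T(295, 5) has parts of equal size 59, and its edge count e(T(295, 5)) = 34810 attains the density bound exactly.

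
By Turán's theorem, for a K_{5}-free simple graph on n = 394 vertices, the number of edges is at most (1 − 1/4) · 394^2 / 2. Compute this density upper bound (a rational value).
Turán density bound = (3/4) · 394^2/2 = 116427/2 ≈ 58213.5

Turán's theorem: ex(n, K_{r+1}) is achieved by the complete r-partite Turán graph T(n, r) with parts as balanced as possible, and is at most (1 − 1/r) · n^2/2. For r = 4, n = 394: the density bound is (3/4) · 155236/2 = 116427/2 ≈ 58213.5. The integer-valued extremum is e(T(394, 4)) = 58213, which is strictly less than the density bound 116427/2 since 4 ∤ 394 (the parts of T(394, 4) cannot all be equal).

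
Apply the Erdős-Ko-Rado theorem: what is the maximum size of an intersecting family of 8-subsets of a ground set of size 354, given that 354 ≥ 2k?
max |F| = C(353, 7) = 127642746076560

The Erdős-Ko-Rado theorem states: for n ≥ 2k, an intersecting family of k-subsets of an n-element set has size at most C(n − 1, k − 1), with equality for 'star' families {A ⊆ [n] : |A| = k, i ∈ A} (fix an element i). For n = 354, k = 8: C(353, 7) = 127642746076560.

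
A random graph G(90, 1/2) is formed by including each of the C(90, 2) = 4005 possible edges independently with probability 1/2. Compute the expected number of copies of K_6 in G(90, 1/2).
E[# K_6] = C(90, 6) · (1/2)^C(6, 2) = 622614630 / 2^15 = 311307315/16384 ≈ 19000.690613

For each 6-subset S of vertices (there are C(90, 6) = 622614630 such S), let X_S = 1 if S induces a K_6 (all C(6, 2) = 15 edges present). Then P(X_S = 1) = (1/2)^15 = 1/32768. By linearity of expectation, E[# K_6] = C(90, 6) · (1/2)^15 = 622614630 / 32768 = 311307315/16384 ≈ 19000.690613.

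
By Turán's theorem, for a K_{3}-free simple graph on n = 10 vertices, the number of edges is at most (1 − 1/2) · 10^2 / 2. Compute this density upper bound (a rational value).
Turán density bound = (1/2) · 10^2/2 = 25

Turán's theorem: ex(n, K_{r+1}) is achieved by the complete r-partite Turán graph T(n, r) with parts as balanced as possible, and is at most (1 − 1/r) · n^2/2. For r = 2, n = 10: the density bound is (1/2) · 100/2 = 25. Since 2 ∣ 10, the Turán graph T(10, 2) has parts of equal size 5, and its edge count e(T(10, 2)) = 25 attains the density bound exactly.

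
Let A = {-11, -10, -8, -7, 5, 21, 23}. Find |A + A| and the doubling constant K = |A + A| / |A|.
K = |A + A| / |A| = 25/7

Enumerate A + A = {a + b : a, b ∈ A}. With |A| = 7, there are |A|^2 = 49 ordered sum pairs; collecting distinct values, A + A = {-22, -21, -20, -19, -18, -17, -16, -15, -14, -6, -5, -3, -2, 10, 11, 12, 13, 14, 15, 16, 26, 28, 42, 44, 46}, so |A + A| = 25. Thus K = 25/7. For comparison, the minimum possible |A + A| over all 7-element sets is 2·7 − 1 = 13 (so min K = 13/7), attained only by arithmetic progressions.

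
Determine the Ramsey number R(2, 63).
R(2, 63) = 63

R(2, k) = k for all k ≥ 2: in a 2-colouring of K_k, either some edge is red (a red K_2) or all edges are blue (a blue K_k). And K_{62} coloured all-blue has no blue K_63, so R(2, 63) > 62. Hence R(2, 63) = 63.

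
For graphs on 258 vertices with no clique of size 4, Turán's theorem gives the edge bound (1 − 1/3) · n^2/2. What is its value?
Turán density bound = (2/3) · 258^2/2 = 22188

Turán's theorem: ex(n, K_{r+1}) is achieved by the complete r-partite Turán graph T(n, r) with parts as balanced as possible, and is at most (1 − 1/r) · n^2/2. For r = 3, n = 258: the density bound is (2/3) · 66564/2 = 22188. Since 3 ∣ 258, the Turán graph T(258, 3) has parts of equal size 86, and its edge count e(T(258, 3)) = 22188 attains the density bound exactly.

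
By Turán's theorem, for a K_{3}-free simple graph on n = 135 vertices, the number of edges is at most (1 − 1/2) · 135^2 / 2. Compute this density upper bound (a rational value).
Turán density bound = (1/2) · 135^2/2 = 18225/4 ≈ 4556.25

Turán's theorem: ex(n, K_{r+1}) is achieved by the complete r-partite Turán graph T(n, r) with parts as balanced as possible, and is at most (1 − 1/r) · n^2/2. For r = 2, n = 135: the density bound is (1/2) · 18225/2 = 18225/4 ≈ 4556.25. The integer-valued extremum is e(T(135, 2)) = 4556, which is strictly less than the density bound 18225/4 since 2 ∤ 135 (the parts of T(135, 2) cannot all be equal).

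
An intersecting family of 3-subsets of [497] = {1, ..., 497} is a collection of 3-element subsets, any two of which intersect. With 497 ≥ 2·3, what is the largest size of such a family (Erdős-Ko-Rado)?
max |F| = C(496, 2) = 122760

Erdős-Ko-Rado (1961): when n ≥ 2k, max |F| = C(n−1, k−1). The bound is attained by the star {A : i ∈ A} for any fixed i ∈ [n]. Here C(497−1, 3−1) = C(496, 2) = 122760.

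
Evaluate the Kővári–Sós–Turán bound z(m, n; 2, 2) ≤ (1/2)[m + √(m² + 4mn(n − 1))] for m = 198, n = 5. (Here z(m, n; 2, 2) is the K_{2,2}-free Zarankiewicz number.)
z(198, 5; 2, 2) ≤ (1/2)[198 + √(198² + 4·198·5·4)] = (1/2)[198 + √55044] = 216.3073

Kővári–Sós–Turán: let r_1, ..., r_198 be the row sums and z = Σ r_i the total number of 1s. Each pair of columns can share at most one row with both entries 1 (else a 2×2 all-ones block appears), so Σ_i C(r_i, 2) ≤ C(5, 2) = 10. By convexity Σ_i C(r_i, 2) ≥ 198·C(z/198, 2) = z(z − 198)/(2·198), giving z² − 198z − 198·5·4 ≤ 0 and hence z ≤ (1/2)[198 + √(39204 + 4·3960)] = (1/2)[198 + √55044] ≈ (1/2)(198 + 234.6146) = 216.3073.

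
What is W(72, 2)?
W(72, 2) = 72 + 1 = 73

A 2-term AP is any pair of integers, so a monochromatic 2-AP exists iff some colour is used at least twice. With 72 colours, the colouring i ↦ i on {1, ..., 72} uses each colour once, avoiding any monochromatic pair, so W(72, 2) > 72. For {1, ..., 73}, pigeonhole forces two integers of the same colour, which form a monochromatic 2-AP. Hence W(72, 2) = 73.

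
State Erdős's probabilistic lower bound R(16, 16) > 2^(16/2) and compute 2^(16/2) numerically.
2^(16/2) = 256; so R(16, 16) > 256

Colour each edge of K_n uniformly at random with red/blue. The expected number of monochromatic K_16 is C(n, 16) · 2 · 2^(−C(16,2)). If C(n, 16) · 2^(1 − C(16,2)) < 1, then with positive probability no monochromatic K_16 exists, so R(16, 16) > n. The standard estimate C(n, 16) ≤ n^16/16! shows this inequality holds whenever n ≤ 2^(16/2) (since 16! · 2^(C(16,2) − 1) > 2^(16^2/2) ≥ n^16). Hence R(16, 16) > 2^(16/2) = 256.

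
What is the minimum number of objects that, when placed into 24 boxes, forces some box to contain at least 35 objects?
n = (35 − 1)·24 + 1 = 817

By the generalised pigeonhole principle, to guarantee some box contains ≥ r objects we need more than (r − 1) · k objects total. Threshold: n = (r − 1) · k + 1. With r = 35 and k = 24: n = 34 · 24 + 1 = 816 + 1 = 817. For n = 816 = 34 · 24, we can put exactly 34 objects in every box, avoiding 35 in any single one — so 817 is tight.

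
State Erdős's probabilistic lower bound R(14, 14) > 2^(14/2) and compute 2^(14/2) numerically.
2^(14/2) = 128; so R(14, 14) > 128

Colour each edge of K_n uniformly at random with red/blue. The expected number of monochromatic K_14 is C(n, 14) · 2 · 2^(−C(14,2)). If C(n, 14) · 2^(1 − C(14,2)) < 1, then with positive probability no monochromatic K_14 exists, so R(14, 14) > n. The standard estimate C(n, 14) ≤ n^14/14! shows this inequality holds whenever n ≤ 2^(14/2) (since 14! · 2^(C(14,2) − 1) > 2^(14^2/2) ≥ n^14). Hence R(14, 14) > 2^(14/2) = 128.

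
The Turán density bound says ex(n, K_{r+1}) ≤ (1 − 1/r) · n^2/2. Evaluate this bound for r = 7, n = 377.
Turán density bound = (6/7) · 377^2/2 = 426387/7 ≈ 60912.4286

Turán's theorem: ex(n, K_{r+1}) is achieved by the complete r-partite Turán graph T(n, r) with parts as balanced as possible, and is at most (1 − 1/r) · n^2/2. For r = 7, n = 377: the density bound is (6/7) · 142129/2 = 426387/7 ≈ 60912.4286. The integer-valued extremum is e(T(377, 7)) = 60912, which is strictly less than the density bound 426387/7 since 7 ∤ 377 (the parts of T(377, 7) cannot all be equal).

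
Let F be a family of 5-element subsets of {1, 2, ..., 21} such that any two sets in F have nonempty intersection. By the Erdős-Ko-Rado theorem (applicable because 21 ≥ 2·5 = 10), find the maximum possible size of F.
max |F| = C(20, 4) = 4845

The Erdős-Ko-Rado theorem states: for n ≥ 2k, an intersecting family of k-subsets of an n-element set has size at most C(n − 1, k − 1), with equality for 'star' families {A ⊆ [n] : |A| = k, i ∈ A} (fix an element i). For n = 21, k = 5: C(20, 4) = 4845.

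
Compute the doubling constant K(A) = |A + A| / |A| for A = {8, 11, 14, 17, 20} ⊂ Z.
K = |A + A| / |A| = 9/5

Enumerate A + A = {a + b : a, b ∈ A}. With |A| = 5, there are |A|^2 = 25 ordered sum pairs; collecting distinct values, A + A = {16, 19, 22, 25, 28, 31, 34, 37, 40}, so |A + A| = 9. Thus K = 9/5. Here |A + A| = 2|A| − 1 = 9, the minimum possible — so K = 9/5 is minimal, which holds iff A is an arithmetic progression.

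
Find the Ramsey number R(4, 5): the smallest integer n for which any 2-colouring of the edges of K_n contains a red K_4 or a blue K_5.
R(4, 5) = 25

Lower bound: an explicit 2-colouring of K_{24} (typically a Paley-type or other structured construction) avoids a red K_4 and a blue K_5, showing R(4, 5) > 24.
Upper bound: the simple Erdős–Szekeres recurrence only gives R(4, 5) ≤ 32; the tight bound R(4, 5) ≤ 25 requires a sharper case analysis (or computer search) of 2-colourings of K_{25}.
Hence R(4, 5) = 25.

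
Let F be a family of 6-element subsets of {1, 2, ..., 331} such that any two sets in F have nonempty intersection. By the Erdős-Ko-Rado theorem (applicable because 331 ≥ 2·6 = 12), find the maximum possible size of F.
max |F| = C(330, 5) = 31634996316

Erdős-Ko-Rado (1961): when n ≥ 2k, max |F| = C(n−1, k−1). The bound is attained by the star {A : i ∈ A} for any fixed i ∈ [n]. Here C(331−1, 6−1) = C(330, 5) = 31634996316.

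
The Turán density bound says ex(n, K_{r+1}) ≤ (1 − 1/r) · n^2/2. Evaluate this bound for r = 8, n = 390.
Turán density bound = (7/8) · 390^2/2 = 266175/4 ≈ 66543.75

Turán's theorem: ex(n, K_{r+1}) is achieved by the complete r-partite Turán graph T(n, r) with parts as balanced as possible, and is at most (1 − 1/r) · n^2/2. For r = 8, n = 390: the density bound is (7/8) · 152100/2 = 266175/4 ≈ 66543.75. The integer-valued extremum is e(T(390, 8)) = 66543, which is strictly less than the density bound 266175/4 since 8 ∤ 390 (the parts of T(390, 8) cannot all be equal).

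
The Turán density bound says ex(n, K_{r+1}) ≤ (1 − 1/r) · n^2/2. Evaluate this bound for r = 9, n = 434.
Turán density bound = (8/9) · 434^2/2 = 753424/9 ≈ 83713.7778

Turán's theorem: ex(n, K_{r+1}) is achieved by the complete r-partite Turán graph T(n, r) with parts as balanced as possible, and is at most (1 − 1/r) · n^2/2. For r = 9, n = 434: the density bound is (8/9) · 188356/2 = 753424/9 ≈ 83713.7778. The integer-valued extremum is e(T(434, 9)) = 83713, which is strictly less than the density bound 753424/9 since 9 ∤ 434 (the parts of T(434, 9) cannot all be equal).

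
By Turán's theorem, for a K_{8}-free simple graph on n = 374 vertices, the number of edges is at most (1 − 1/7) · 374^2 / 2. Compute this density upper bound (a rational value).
Turán density bound = (6/7) · 374^2/2 = 419628/7 ≈ 59946.8571

Turán's theorem: ex(n, K_{r+1}) is achieved by the complete r-partite Turán graph T(n, r) with parts as balanced as possible, and is at most (1 − 1/r) · n^2/2. For r = 7, n = 374: the density bound is (6/7) · 139876/2 = 419628/7 ≈ 59946.8571. The integer-valued extremum is e(T(374, 7)) = 59946, which is strictly less than the density bound 419628/7 since 7 ∤ 374 (the parts of T(374, 7) cannot all be equal).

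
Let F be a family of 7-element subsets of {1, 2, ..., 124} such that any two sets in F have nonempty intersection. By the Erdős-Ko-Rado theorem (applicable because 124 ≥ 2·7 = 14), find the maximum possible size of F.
max |F| = C(123, 6) = 4249404082

The Erdős-Ko-Rado theorem states: for n ≥ 2k, an intersecting family of k-subsets of an n-element set has size at most C(n − 1, k − 1), with equality for 'star' families {A ⊆ [n] : |A| = k, i ∈ A} (fix an element i). For n = 124, k = 7: C(123, 6) = 4249404082.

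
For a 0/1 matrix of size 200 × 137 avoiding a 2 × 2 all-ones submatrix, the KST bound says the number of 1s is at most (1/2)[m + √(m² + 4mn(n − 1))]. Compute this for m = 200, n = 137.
z(200, 137; 2, 2) ≤ (1/2)[200 + √(200² + 4·200·137·136)] = (1/2)[200 + √14945600] = 2032.977

Kővári–Sós–Turán: let r_1, ..., r_200 be the row sums and z = Σ r_i the total number of 1s. Each pair of columns can share at most one row with both entries 1 (else a 2×2 all-ones block appears), so Σ_i C(r_i, 2) ≤ C(137, 2) = 9316. By convexity Σ_i C(r_i, 2) ≥ 200·C(z/200, 2) = z(z − 200)/(2·200), giving z² − 200z − 200·137·136 ≤ 0 and hence z ≤ (1/2)[200 + √(40000 + 4·3726400)] = (1/2)[200 + √14945600] ≈ (1/2)(200 + 3865.954) = 2032.977.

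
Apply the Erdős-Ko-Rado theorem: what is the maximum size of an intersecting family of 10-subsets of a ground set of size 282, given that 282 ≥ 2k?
max |F| = C(281, 9) = 26447527195664575

The Erdős-Ko-Rado theorem states: for n ≥ 2k, an intersecting family of k-subsets of an n-element set has size at most C(n − 1, k − 1), with equality for 'star' families {A ⊆ [n] : |A| = k, i ∈ A} (fix an element i). For n = 282, k = 10: C(281, 9) = 26447527195664575.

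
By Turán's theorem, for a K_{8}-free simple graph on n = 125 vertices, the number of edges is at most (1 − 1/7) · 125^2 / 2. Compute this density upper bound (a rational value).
Turán density bound = (6/7) · 125^2/2 = 46875/7 ≈ 6696.4286

Turán's theorem: ex(n, K_{r+1}) is achieved by the complete r-partite Turán graph T(n, r) with parts as balanced as possible, and is at most (1 − 1/r) · n^2/2. For r = 7, n = 125: the density bound is (6/7) · 15625/2 = 46875/7 ≈ 6696.4286. The integer-valued extremum is e(T(125, 7)) = 6696, which is strictly less than the density bound 46875/7 since 7 ∤ 125 (the parts of T(125, 7) cannot all be equal).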